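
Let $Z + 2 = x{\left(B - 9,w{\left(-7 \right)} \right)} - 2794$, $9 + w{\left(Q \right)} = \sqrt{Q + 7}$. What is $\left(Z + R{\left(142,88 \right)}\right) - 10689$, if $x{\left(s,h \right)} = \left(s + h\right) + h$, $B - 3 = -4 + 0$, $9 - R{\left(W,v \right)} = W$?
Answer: $-13646$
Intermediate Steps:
$w{\left(Q \right)} = -9 + \sqrt{7 + Q}$ ($w{\left(Q \right)} = -9 + \sqrt{Q + 7} = -9 + \sqrt{7 + Q}$)
$R{\left(W,v \right)} = 9 - W$
$B = -1$ ($B = 3 + \left(-4 + 0\right) = 3 - 4 = -1$)
$x{\left(s,h \right)} = s + 2 h$ ($x{\left(s,h \right)} = \left(h + s\right) + h = s + 2 h$)
$Z = -2824$ ($Z = -2 - \left(2804 - 2 \left(-9 + \sqrt{7 - 7}\right)\right) = -2 - \left(2804 - 2 \left(-9 + \sqrt{0}\right)\right) = -2 - \left(2804 - 2 \left(-9 + 0\right)\right) = -2 + \left(\left(-10 + 2 \left(-9\right)\right) - 2794\right) = -2 - 2822 = -2824$)
$\left(Z + R{\left(142,88 \right)}\right) - 10689 = \left(-2824 + \left(9 - 142\right)\right) - 10689 = \left(-2824 - 133\right) - 10689 = -2957 - 10689 = -13646$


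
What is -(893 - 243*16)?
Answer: 2995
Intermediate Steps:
-(893 - 243*16) = -(893 - 3888) = -1*(-2995) = 2995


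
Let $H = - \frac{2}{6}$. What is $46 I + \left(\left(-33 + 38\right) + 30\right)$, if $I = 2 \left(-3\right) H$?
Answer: $127$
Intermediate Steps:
$H = - \frac{1}{3}$ ($H = \left(-2\right) \frac{1}{6} = - \frac{1}{3} \approx -0.33333$)
$I = 2$ ($I = 2 \left(-3\right) \left(- \frac{1}{3}\right) = \left(-6\right) \left(- \frac{1}{3}\right) = 2$)
$46 I + \left(\left(-33 + 38\right) + 30\right) = 46 \cdot 2 + \left(\left(-33 + 38\right) + 30\right) = 92 + \left(5 + 30\right) = 92 + 35 = 127$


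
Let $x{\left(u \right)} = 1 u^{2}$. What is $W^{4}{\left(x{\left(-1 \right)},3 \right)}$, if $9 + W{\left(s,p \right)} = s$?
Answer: $4096$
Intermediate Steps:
$x{\left(u \right)} = u^{2}$
$W{\left(s,p \right)} = -9 + s$
$W^{4}{\left(x{\left(-1 \right)},3 \right)} = \left(-9 + \left(-1\right)^{2}\right)^{4} = \left(-9 + 1\right)^{4} = \left(-8\right)^{4} = 4096$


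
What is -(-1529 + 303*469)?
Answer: -140578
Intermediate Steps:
-(-1529 + 303*469) = -(-1529 + 142107) = -1*140578 = -140578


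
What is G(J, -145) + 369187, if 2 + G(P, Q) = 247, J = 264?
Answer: 369432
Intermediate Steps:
G(P, Q) = 245 (G(P, Q) = -2 + 247 = 245)
G(J, -145) + 369187 = 245 + 369187 = 369432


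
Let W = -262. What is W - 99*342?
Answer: -34120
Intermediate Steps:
W - 99*342 = -262 - 99*342 = -262 - 33858 = -34120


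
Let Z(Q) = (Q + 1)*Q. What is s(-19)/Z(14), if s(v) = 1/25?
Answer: 1/5250 ≈ 0.00019048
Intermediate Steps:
s(v) = 1/25
Z(Q) = Q*(1 + Q) (Z(Q) = (1 + Q)*Q = Q*(1 + Q))
s(-19)/Z(14) = 1/(25*((14*(1 + 14)))) = 1/(25*((14*15))) = (1/25)/210 = (1/25)*(1/210) = 1/5250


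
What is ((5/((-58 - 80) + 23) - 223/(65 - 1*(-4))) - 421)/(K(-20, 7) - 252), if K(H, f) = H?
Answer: 29275/18768 ≈ 1.5598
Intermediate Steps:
((5/((-58 - 80) + 23) - 223/(65 - 1*(-4))) - 421)/(K(-20, 7) - 252) = ((5/((-58 - 80) + 23) - 223/(65 - 1*(-4))) - 421)/(-20 - 252) = ((5/(-138 + 23) - 223/(65 + 4)) - 421)/(-272) = ((5/(-115) - 223/69) - 421)*(-1/272) = ((5*(-1/115) - 223*1/69) - 421)*(-1/272) = ((-1/23 - 223/69) - 421)*(-1/272) = (-226/69 - 421)*(-1/272) = -29275/69*(-1/272) = 29275/18768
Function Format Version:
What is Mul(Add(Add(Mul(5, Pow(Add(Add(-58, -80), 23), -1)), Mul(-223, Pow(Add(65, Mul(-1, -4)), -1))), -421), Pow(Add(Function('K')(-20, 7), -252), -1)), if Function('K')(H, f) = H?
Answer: Rational(29275, 18768) ≈ 1.5598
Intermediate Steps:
Mul(Add(Add(Mul(5, Pow(Add(Add(-58, -80), 23), -1)), Mul(-223, Pow(Add(65, Mul(-1, -4)), -1))), -421), Pow(Add(Function('K')(-20, 7), -252), -1)) = Mul(Add(Add(Mul(5, Pow(Add(Add(-58, -80), 23), -1)), Mul(-223, Pow(Add(65, Mul(-1, -4)), -1))), -421), Pow(Add(-20, -252), -1)) = Mul(Add(Add(Mul(5, Pow(Add(-138, 23), -1)), Mul(-223, Pow(Add(65, 4), -1))), -421), Pow(-272, -1)) = Mul(Add(Add(Mul(5, Pow(-115, -1)), Mul(-223, Pow(69, -1))), -421), Rational(-1, 272)) = Mul(Add(Add(Mul(5, Rational(-1, 115)), Mul(-223, Rational(1, 69))), -421), Rational(-1, 272)) = Mul(Add(Add(Rational(-1, 23), Rational(-223, 69)), -421), Rational(-1, 272)) = Mul(Add(Rational(-226, 69), -421), Rational(-1, 272)) = Mul(Rational(-29275, 69), Rational(-1, 272)) = Rational(29275, 18768)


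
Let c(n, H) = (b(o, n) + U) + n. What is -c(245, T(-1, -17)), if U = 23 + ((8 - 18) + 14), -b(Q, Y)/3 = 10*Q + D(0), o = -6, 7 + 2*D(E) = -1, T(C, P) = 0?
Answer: -464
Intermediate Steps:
D(E) = -4 (D(E) = -7/2 + (1/2)*(-1) = -7/2 - 1/2 = -4)
b(Q, Y) = 12 - 30*Q (b(Q, Y) = -3*(10*Q - 4) = -3*(-4 + 10*Q) = 12 - 30*Q)
U = 27 (U = 23 + (-10 + 14) = 23 + 4 = 27)
c(n, H) = 219 + n (c(n, H) = ((12 - 30*(-6)) + 27) + n = ((12 + 180) + 27) + n = (192 + 27) + n = 219 + n)
-c(245, T(-1, -17)) = -(219 + 245) = -1*464 = -464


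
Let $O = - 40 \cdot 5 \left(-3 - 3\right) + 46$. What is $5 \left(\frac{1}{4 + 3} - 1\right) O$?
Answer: $-5340$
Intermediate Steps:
$O = 1246$ ($O = - 40 \cdot 5 \left(-6\right) + 46 = \left(-40\right) \left(-30\right) + 46 = 1200 + 46 = 1246$)
$5 \left(\frac{1}{4 + 3} - 1\right) O = 5 \left(\frac{1}{4 + 3} - 1\right) 1246 = 5 \left(\frac{1}{7} - 1\right) 1246 = 5 \left(- \frac{6}{7}\right) 1246 = \left(- \frac{30}{7}\right) 1246 = -5340$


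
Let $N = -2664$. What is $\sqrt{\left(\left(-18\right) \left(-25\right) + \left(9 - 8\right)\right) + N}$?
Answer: $i \sqrt{2213} \approx 47.043 i$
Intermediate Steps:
$\sqrt{\left(\left(-18\right) \left(-25\right) + \left(9 - 8\right)\right) + N} = \sqrt{\left(\left(-18\right) \left(-25\right) + \left(9 - 8\right)\right) - 2664} = \sqrt{\left(450 + \left(9 - 8\right)\right) - 2664} = \sqrt{\left(450 + 1\right) - 2664} = \sqrt{451 - 2664} = \sqrt{-2213} = i \sqrt{2213}$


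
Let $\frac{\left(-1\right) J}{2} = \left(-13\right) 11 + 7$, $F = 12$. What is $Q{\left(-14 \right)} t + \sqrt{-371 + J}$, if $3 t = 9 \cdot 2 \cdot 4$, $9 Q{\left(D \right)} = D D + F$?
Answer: $\frac{1664}{3} + 3 i \sqrt{11} \approx 554.67 + 9.9499 i$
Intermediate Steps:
$Q{\left(D \right)} = \frac{4}{3} + \frac{D^{2}}{9}$ ($Q{\left(D \right)} = \frac{D D + 12}{9} = \frac{D^{2} + 12}{9} = \frac{12 + D^{2}}{9} = \frac{4}{3} + \frac{D^{2}}{9}$)
$t = 24$ ($t = \frac{9 \cdot 2 \cdot 4}{3} = \frac{18 \cdot 4}{3} = \frac{1}{3} \cdot 72 = 24$)
$J = 272$ ($J = - 2 \left(\left(-13\right) 11 + 7\right) = - 2 \left(-143 + 7\right) = \left(-2\right) \left(-136\right) = 272$)
$Q{\left(-14 \right)} t + \sqrt{-371 + J} = \left(\frac{4}{3} + \frac{\left(-14\right)^{2}}{9}\right) 24 + \sqrt{-371 + 272} = \left(\frac{4}{3} + \frac{1}{9} \cdot 196\right) 24 + \sqrt{-99} = \left(\frac{4}{3} + \frac{196}{9}\right) 24 + 3 i \sqrt{11} = \frac{208}{9} \cdot 24 + 3 i \sqrt{11} = \frac{1664}{3} + 3 i \sqrt{11}$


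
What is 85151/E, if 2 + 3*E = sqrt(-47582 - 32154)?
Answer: -85151/13290 - 85151*I*sqrt(19934)/13290 ≈ -6.4072 - 904.61*I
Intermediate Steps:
E = -2/3 + 2*I*sqrt(19934)/3 (E = -2/3 + sqrt(-47582 - 32154)/3 = -2/3 + sqrt(-79736)/3 = -2/3 + (2*I*sqrt(19934))/3 = -2/3 + 2*I*sqrt(19934)/3 ≈ -0.66667 + 94.125*I)
85151/E = 85151/(-2/3 + 2*I*sqrt(19934)/3)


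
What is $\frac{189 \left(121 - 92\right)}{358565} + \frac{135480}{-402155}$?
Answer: $- \frac{9274834929}{28839741515} \approx -0.3216$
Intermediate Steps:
$\frac{189 \left(121 - 92\right)}{358565} + \frac{135480}{-402155} = 189 \cdot 29 \cdot \frac{1}{358565} + 135480 \left(- \frac{1}{402155}\right) = 5481 \cdot \frac{1}{358565} - \frac{27096}{80431} = \frac{5481}{358565} - \frac{27096}{80431} = - \frac{9274834929}{28839741515}$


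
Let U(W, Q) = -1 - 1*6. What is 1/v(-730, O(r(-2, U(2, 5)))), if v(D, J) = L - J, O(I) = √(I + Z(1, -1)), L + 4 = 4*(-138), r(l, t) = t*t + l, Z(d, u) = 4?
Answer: -556/309085 + √51/309085 ≈ -0.0017758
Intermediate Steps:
U(W, Q) = -7 (U(W, Q) = -1 - 6 = -7)
r(l, t) = l + t² (r(l, t) = t² + l = l + t²)
L = -556 (L = -4 + 4*(-138) = -4 - 552 = -556)
O(I) = √(4 + I) (O(I) = √(I + 4) = √(4 + I))
v(D, J) = -556 - J
1/v(-730, O(r(-2, U(2, 5)))) = 1/(-556 - √(4 + (-2 + (-7)²))) = 1/(-556 - √(4 + (-2 + 49))) = 1/(-556 - √(4 + 47)) = 1/(-556 - √51)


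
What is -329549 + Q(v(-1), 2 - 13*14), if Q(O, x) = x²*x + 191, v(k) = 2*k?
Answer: -6161358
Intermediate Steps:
Q(O, x) = 191 + x³ (Q(O, x) = x³ + 191 = 191 + x³)
-329549 + Q(v(-1), 2 - 13*14) = -329549 + (191 + (2 - 13*14)³) = -329549 + (191 + (2 - 182)³) = -329549 + (191 + (-180)³) = -329549 + (191 - 5832000) = -329549 - 5831809 = -6161358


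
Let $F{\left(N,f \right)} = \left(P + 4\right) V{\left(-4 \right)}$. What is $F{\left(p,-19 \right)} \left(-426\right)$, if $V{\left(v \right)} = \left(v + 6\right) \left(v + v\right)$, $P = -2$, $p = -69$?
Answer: $13632$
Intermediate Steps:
$V{\left(v \right)} = 2 v \left(6 + v\right)$ ($V{\left(v \right)} = \left(6 + v\right) 2 v = 2 v \left(6 + v\right)$)
$F{\left(N,f \right)} = -32$ ($F{\left(N,f \right)} = \left(-2 + 4\right) 2 \left(-4\right) \left(6 - 4\right) = 2 \cdot 2 \left(-4\right) 2 = 2 \left(-16\right) = -32$)
$F{\left(p,-19 \right)} \left(-426\right) = \left(-32\right) \left(-426\right) = 13632$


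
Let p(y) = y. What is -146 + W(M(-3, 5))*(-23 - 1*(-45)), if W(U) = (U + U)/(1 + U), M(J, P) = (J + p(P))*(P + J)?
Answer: -554/5 ≈ -110.80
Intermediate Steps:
M(J, P) = (J + P)² (M(J, P) = (J + P)*(P + J) = (J + P)*(J + P) = (J + P)²)
W(U) = 2*U/(1 + U) (W(U) = (2*U)/(1 + U) = 2*U/(1 + U))
-146 + W(M(-3, 5))*(-23 - 1*(-45)) = -146 + (2*((-3)² + 5² + 2*(-3)*5)/(1 + ((-3)² + 5² + 2*(-3)*5)))*(-23 - 1*(-45)) = -146 + (2*(9 + 25 - 30)/(1 + (9 + 25 - 30)))*(-23 + 45) = -146 + (2*4/(1 + 4))*22 = -146 + (2*4/5)*22 = -146 + (2*4*(⅕))*22 = -146 + (8/5)*22 = -146 + 176/5 = -554/5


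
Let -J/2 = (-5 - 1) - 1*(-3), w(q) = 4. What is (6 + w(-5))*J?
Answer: 60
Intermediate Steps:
J = 6 (J = -2*((-5 - 1) - 1*(-3)) = -2*(-6 + 3) = -2*(-3) = 6)
(6 + w(-5))*J = (6 + 4)*6 = 10*6 = 60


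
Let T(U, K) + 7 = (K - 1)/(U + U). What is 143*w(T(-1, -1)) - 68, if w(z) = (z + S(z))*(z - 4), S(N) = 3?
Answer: 4222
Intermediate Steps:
T(U, K) = -7 + (-1 + K)/(2*U) (T(U, K) = -7 + (K - 1)/(U + U) = -7 + (-1 + K)/((2*U)) = -7 + (-1 + K)*(1/(2*U)) = -7 + (-1 + K)/(2*U))
w(z) = (-4 + z)*(3 + z) (w(z) = (z + 3)*(z - 4) = (3 + z)*(-4 + z) = (-4 + z)*(3 + z))
143*w(T(-1, -1)) - 68 = 143*(-12 + ((½)*(-1 - 1 - 14*(-1))/(-1))² - (-1 - 1 - 14*(-1))/(2*(-1))) - 68 = 143*(-12 + ((½)*(-1)*(-1 - 1 + 14))² - (-1)*(-1 - 1 + 14)/2) - 68 = 143*(-12 + ((½)*(-1)*12)² - (-1)*12/2) - 68 = 143*(-12 + (-6)² - 1*(-6)) - 68 = 143*(-12 + 36 + 6) - 68 = 143*30 - 68 = 4290 - 68 = 4222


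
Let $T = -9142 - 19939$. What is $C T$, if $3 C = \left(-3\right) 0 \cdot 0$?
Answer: $0$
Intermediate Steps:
$T = -29081$
$C = 0$ ($C = \frac{\left(-3\right) 0 \cdot 0}{3} = \frac{0 \cdot 0}{3} = \frac{1}{3} \cdot 0 = 0$)
$C T = 0 \left(-29081\right) = 0$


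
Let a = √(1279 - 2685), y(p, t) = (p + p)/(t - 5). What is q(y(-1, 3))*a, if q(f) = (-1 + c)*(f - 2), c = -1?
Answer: 2*I*√1406 ≈ 74.993*I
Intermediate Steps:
y(p, t) = 2*p/(-5 + t) (y(p, t) = (2*p)/(-5 + t) = 2*p/(-5 + t))
a = I*√1406 (a = √(-1406) = I*√1406 ≈ 37.497*I)
q(f) = 4 - 2*f (q(f) = (-1 - 1)*(f - 2) = -2*(-2 + f) = 4 - 2*f)
q(y(-1, 3))*a = (4 - 4*(-1)/(-5 + 3))*(I*√1406) = (4 - 4*(-1)/(-2))*(I*√1406) = (4 - 4*(-1)*(-1)/2)*(I*√1406) = (4 - 2*1)*(I*√1406) = (4 - 2)*(I*√1406) = 2*(I*√1406) = 2*I*√1406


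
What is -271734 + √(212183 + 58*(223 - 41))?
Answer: -271734 + √222739 ≈ -2.7126e+5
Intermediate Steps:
-271734 + √(212183 + 58*(223 - 41)) = -271734 + √(212183 + 58*182) = -271734 + √(212183 + 10556) = -271734 + √222739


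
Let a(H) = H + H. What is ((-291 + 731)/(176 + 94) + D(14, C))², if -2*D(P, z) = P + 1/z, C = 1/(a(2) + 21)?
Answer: 931225/2916 ≈ 319.35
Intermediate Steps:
a(H) = 2*H
C = 1/25 (C = 1/(2*2 + 21) = 1/(4 + 21) = 1/25 ≈ 0.040000)
D(P, z) = -P/2 - 1/(2*z) (D(P, z) = -(P + 1/z)/2 = -P/2 - 1/(2*z))
((-291 + 731)/(176 + 94) + D(14, C))² = ((-291 + 731)/(176 + 94) + (-1 - 1*14*1/25)/(2*(1/25)))² = (440/270 + (½)*25*(-1 - 14/25))² = (440*(1/270) + (½)*25*(-39/25))² = (44/27 - 39/2)² = (-965/54)² = 931225/2916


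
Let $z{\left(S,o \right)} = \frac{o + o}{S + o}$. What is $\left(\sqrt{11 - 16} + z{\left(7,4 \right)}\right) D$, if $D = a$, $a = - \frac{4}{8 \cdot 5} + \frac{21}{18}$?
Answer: $\frac{128}{165} + \frac{16 i \sqrt{5}}{15} \approx 0.77576 + 2.3851 i$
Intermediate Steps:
$z{\left(S,o \right)} = \frac{2 o}{S + o}$
$a = \frac{16}{15}$ ($a = - \frac{4}{40} + 21 \cdot \frac{1}{18} = \left(-4\right) \frac{1}{40} + \frac{7}{6} = - \frac{1}{10} + \frac{7}{6} = \frac{16}{15} \approx 1.0667$)
$D = \frac{16}{15} \approx 1.0667$
$\left(\sqrt{11 - 16} + z{\left(7,4 \right)}\right) D = \left(\sqrt{11 - 16} + 2 \cdot 4 \frac{1}{7 + 4}\right) \frac{16}{15} = \left(\sqrt{-5} + 2 \cdot 4 \cdot \frac{1}{11}\right) \frac{16}{15} = \left(i \sqrt{5} + 2 \cdot 4 \cdot \frac{1}{11}\right) \frac{16}{15} = \left(i \sqrt{5} + \frac{8}{11}\right) \frac{16}{15} = \left(\frac{8}{11} + i \sqrt{5}\right) \frac{16}{15} = \frac{128}{165} + \frac{16 i \sqrt{5}}{15}$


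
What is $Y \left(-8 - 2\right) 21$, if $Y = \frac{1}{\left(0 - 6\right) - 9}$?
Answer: $14$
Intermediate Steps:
$Y = - \frac{1}{15}$ ($Y = \frac{1}{\left(0 - 6\right) - 9} = \frac{1}{-6 - 9} = \frac{1}{-15} = - \frac{1}{15} \approx -0.066667$)
$Y \left(-8 - 2\right) 21 = - \frac{-8 - 2}{15} \cdot 21 = \left(- \frac{1}{15}\right) \left(-10\right) 21 = \frac{2}{3} \cdot 21 = 14$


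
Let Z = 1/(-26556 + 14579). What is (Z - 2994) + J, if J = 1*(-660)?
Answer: -43763959/11977 ≈ -3654.0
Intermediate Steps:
Z = -1/11977 (Z = 1/(-11977) = -1/11977 ≈ -8.3493e-5)
J = -660
(Z - 2994) + J = (-1/11977 - 2994) - 660 = -35859139/11977 - 660 = -43763959/11977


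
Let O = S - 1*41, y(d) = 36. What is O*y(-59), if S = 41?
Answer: 0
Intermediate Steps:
O = 0 (O = 41 - 1*41 = 41 - 41 = 0)
O*y(-59) = 0*36 = 0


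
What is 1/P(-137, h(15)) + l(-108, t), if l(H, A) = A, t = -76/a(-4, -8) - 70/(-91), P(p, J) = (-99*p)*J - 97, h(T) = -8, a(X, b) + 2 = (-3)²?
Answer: -99695809/9882691 ≈ -10.088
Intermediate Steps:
a(X, b) = 7 (a(X, b) = -2 + (-3)² = -2 + 9 = 7)
P(p, J) = -97 - 99*J*p (P(p, J) = -99*J*p - 97 = -97 - 99*J*p)
t = -918/91 (t = -76/7 - 70/(-91) = -76*⅐ - 70*(-1/91) = -76/7 + 10/13 = -918/91 ≈ -10.088)
1/P(-137, h(15)) + l(-108, t) = 1/(-97 - 99*(-8)*(-137)) - 918/91 = 1/(-97 - 108504) - 918/91 = 1/(-108601) - 918/91 = -1/108601 - 918/91 = -99695809/9882691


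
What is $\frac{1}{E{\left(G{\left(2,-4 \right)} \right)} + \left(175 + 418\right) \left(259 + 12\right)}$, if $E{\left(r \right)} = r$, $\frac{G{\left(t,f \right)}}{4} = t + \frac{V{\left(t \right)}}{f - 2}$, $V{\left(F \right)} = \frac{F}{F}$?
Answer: $\frac{3}{482131} \approx 6.2224 \cdot 10^{-6}$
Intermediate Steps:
$V{\left(F \right)} = 1$
$G{\left(t,f \right)} = 4 t + \frac{4}{-2 + f}$ ($G{\left(t,f \right)} = 4 \left(t + \frac{1}{f - 2} \cdot 1\right) = 4 \left(t + \frac{1}{-2 + f} 1\right) = 4 \left(t + \frac{1}{-2 + f}\right) = 4 t + \frac{4}{-2 + f}$)
$\frac{1}{E{\left(G{\left(2,-4 \right)} \right)} + \left(175 + 418\right) \left(259 + 12\right)} = \frac{1}{\frac{4 \left(1 - 4 - 8\right)}{-2 - 4} + \left(175 + 418\right) \left(259 + 12\right)} = \frac{1}{\frac{4 \left(1 - 4 - 8\right)}{-6} + 593 \cdot 271} = \frac{1}{4 \left(- \frac{1}{6}\right) \left(-11\right) + 160703} = \frac{1}{\frac{22}{3} + 160703} = \frac{1}{\frac{482131}{3}} = \frac{3}{482131}$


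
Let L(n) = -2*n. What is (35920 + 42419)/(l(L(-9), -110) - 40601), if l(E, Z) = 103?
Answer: -78339/40498 ≈ -1.9344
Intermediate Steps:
(35920 + 42419)/(l(L(-9), -110) - 40601) = (35920 + 42419)/(103 - 40601) = 78339/(-40498) = 78339*(-1/40498) = -78339/40498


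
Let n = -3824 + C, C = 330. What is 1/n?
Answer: -1/3494 ≈ -0.00028620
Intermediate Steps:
n = -3494 (n = -3824 + 330 = -3494)
1/n = 1/(-3494) = -1/3494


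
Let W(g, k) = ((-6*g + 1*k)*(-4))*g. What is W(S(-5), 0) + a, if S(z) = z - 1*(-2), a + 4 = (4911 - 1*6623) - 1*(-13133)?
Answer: 11633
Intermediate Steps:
a = 11417 (a = -4 + ((4911 - 1*6623) - 1*(-13133)) = -4 + ((4911 - 6623) + 13133) = -4 + (-1712 + 13133) = -4 + 11421 = 11417)
S(z) = 2 + z (S(z) = z + 2 = 2 + z)
W(g, k) = g*(-4*k + 24*g) (W(g, k) = ((-6*g + k)*(-4))*g = ((k - 6*g)*(-4))*g = (-4*k + 24*g)*g = g*(-4*k + 24*g))
W(S(-5), 0) + a = 4*(2 - 5)*(-1*0 + 6*(2 - 5)) + 11417 = 4*(-3)*(0 + 6*(-3)) + 11417 = 4*(-3)*(0 - 18) + 11417 = 4*(-3)*(-18) + 11417 = 216 + 11417 = 11633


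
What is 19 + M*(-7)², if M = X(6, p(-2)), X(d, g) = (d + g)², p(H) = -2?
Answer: 803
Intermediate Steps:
M = 16 (M = (6 - 2)² = 4² = 16)
19 + M*(-7)² = 19 + 16*(-7)² = 19 + 16*49 = 19 + 784 = 803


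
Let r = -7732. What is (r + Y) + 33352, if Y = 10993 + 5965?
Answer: 42578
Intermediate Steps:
Y = 16958
(r + Y) + 33352 = (-7732 + 16958) + 33352 = 9226 + 33352 = 42578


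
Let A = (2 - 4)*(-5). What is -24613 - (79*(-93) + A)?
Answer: -17276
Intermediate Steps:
A = 10 (A = -2*(-5) = 10)
-24613 - (79*(-93) + A) = -24613 - (79*(-93) + 10) = -24613 - (-7347 + 10) = -24613 - 1*(-7337) = -24613 + 7337 = -17276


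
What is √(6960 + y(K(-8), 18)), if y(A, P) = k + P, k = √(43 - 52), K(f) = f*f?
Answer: √(6978 + 3*I) ≈ 83.534 + 0.018*I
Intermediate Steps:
K(f) = f²
k = 3*I (k = √(-9) = 3*I ≈ 3.0*I)
y(A, P) = P + 3*I (y(A, P) = 3*I + P = P + 3*I)
√(6960 + y(K(-8), 18)) = √(6960 + (18 + 3*I)) = √(6978 + 3*I)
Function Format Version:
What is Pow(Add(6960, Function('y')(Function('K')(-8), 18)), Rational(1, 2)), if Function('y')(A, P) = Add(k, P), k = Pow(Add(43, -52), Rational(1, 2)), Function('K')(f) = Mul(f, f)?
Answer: Pow(Add(6978, Mul(3, I)), Rational(1, 2)) ≈ Add(83.534, Mul(0.0180, I))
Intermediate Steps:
Function('K')(f) = Pow(f, 2)
k = Mul(3, I) (k = Pow(-9, Rational(1, 2)) = Mul(3, I) ≈ Mul(3.0000, I))
Function('y')(A, P) = Add(P, Mul(3, I)) (Function('y')(A, P) = Add(Mul(3, I), P) = Add(P, Mul(3, I)))
Pow(Add(6960, Function('y')(Function('K')(-8), 18)), Rational(1, 2)) = Pow(Add(6960, Add(18, Mul(3, I))), Rational(1, 2)) = Pow(Add(6978, Mul(3, I)), Rational(1, 2))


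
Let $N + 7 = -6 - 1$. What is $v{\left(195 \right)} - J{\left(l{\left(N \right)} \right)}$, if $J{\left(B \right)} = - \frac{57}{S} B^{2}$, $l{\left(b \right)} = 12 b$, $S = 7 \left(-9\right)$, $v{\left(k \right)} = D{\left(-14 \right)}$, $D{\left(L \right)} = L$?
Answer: $-25550$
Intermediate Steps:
$v{\left(k \right)} = -14$
$S = -63$
$N = -14$ ($N = -7 - 7 = -14$)
$J{\left(B \right)} = \frac{19 B^{2}}{21}$ ($J{\left(B \right)} = - \frac{57}{-63} B^{2} = \left(-57\right) \left(- \frac{1}{63}\right) B^{2} = \frac{19 B^{2}}{21}$)
$v{\left(195 \right)} - J{\left(l{\left(N \right)} \right)} = -14 - \frac{19 \left(12 \left(-14\right)\right)^{2}}{21} = -14 - \frac{19 \left(-168\right)^{2}}{21} = -14 - \frac{19}{21} \cdot 28224 = -14 - 25536 = -25550$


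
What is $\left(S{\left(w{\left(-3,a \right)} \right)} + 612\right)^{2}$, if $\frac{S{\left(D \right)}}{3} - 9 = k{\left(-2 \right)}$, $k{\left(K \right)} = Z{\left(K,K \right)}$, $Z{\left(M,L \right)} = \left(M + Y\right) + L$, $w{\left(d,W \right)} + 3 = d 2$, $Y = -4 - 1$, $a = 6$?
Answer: $374544$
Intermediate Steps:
$Y = -5$
$w{\left(d,W \right)} = -3 + 2 d$ ($w{\left(d,W \right)} = -3 + d 2 = -3 + 2 d$)
$Z{\left(M,L \right)} = -5 + L + M$ ($Z{\left(M,L \right)} = \left(M - 5\right) + L = \left(-5 + M\right) + L = -5 + L + M$)
$k{\left(K \right)} = -5 + 2 K$ ($k{\left(K \right)} = -5 + K + K = -5 + 2 K$)
$S{\left(D \right)} = 0$ ($S{\left(D \right)} = 27 + 3 \left(-5 + 2 \left(-2\right)\right) = 27 + 3 \left(-5 - 4\right) = 27 + 3 \left(-9\right) = 27 - 27 = 0$)
$\left(S{\left(w{\left(-3,a \right)} \right)} + 612\right)^{2} = \left(0 + 612\right)^{2} = 612^{2} = 374544$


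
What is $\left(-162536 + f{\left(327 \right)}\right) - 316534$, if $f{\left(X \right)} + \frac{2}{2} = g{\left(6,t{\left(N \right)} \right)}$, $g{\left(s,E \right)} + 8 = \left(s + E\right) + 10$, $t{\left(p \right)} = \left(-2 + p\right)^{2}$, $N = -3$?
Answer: $-479038$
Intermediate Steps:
$g{\left(s,E \right)} = 2 + E + s$ ($g{\left(s,E \right)} = -8 + \left(\left(s + E\right) + 10\right) = -8 + \left(\left(E + s\right) + 10\right) = -8 + \left(10 + E + s\right) = 2 + E + s$)
$f{\left(X \right)} = 32$ ($f{\left(X \right)} = -1 + \left(2 + \left(-2 - 3\right)^{2} + 6\right) = -1 + \left(2 + \left(-5\right)^{2} + 6\right) = -1 + \left(2 + 25 + 6\right) = -1 + 33 = 32$)
$\left(-162536 + f{\left(327 \right)}\right) - 316534 = \left(-162536 + 32\right) - 316534 = -162504 - 316534 = -479038$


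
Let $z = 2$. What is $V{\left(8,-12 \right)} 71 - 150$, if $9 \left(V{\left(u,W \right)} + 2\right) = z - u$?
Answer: $- \frac{1018}{3} \approx -339.33$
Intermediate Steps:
$V{\left(u,W \right)} = - \frac{16}{9} - \frac{u}{9}$ ($V{\left(u,W \right)} = -2 + \frac{2 - u}{9} = -2 - \left(- \frac{2}{9} + \frac{u}{9}\right) = - \frac{16}{9} - \frac{u}{9}$)
$V{\left(8,-12 \right)} 71 - 150 = \left(- \frac{16}{9} - \frac{8}{9}\right) 71 - 150 = \left(- \frac{8}{3}\right) 71 - 150 = - \frac{568}{3} - 150 = - \frac{1018}{3}$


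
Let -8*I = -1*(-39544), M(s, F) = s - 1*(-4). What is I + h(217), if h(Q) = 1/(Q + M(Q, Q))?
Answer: -2165033/438 ≈ -4943.0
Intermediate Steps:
M(s, F) = 4 + s (M(s, F) = s + 4 = 4 + s)
h(Q) = 1/(4 + 2*Q) (h(Q) = 1/(Q + (4 + Q)) = 1/(4 + 2*Q))
I = -4943 (I = -(-1)*(-39544)/8 = -⅛*39544 = -4943)
I + h(217) = -4943 + 1/(2*(2 + 217)) = -4943 + (½)/219 = -4943 + (½)*(1/219) = -4943 + 1/438 = -2165033/438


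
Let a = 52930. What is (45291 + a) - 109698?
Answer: -11477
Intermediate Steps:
(45291 + a) - 109698 = (45291 + 52930) - 109698 = 98221 - 109698 = -11477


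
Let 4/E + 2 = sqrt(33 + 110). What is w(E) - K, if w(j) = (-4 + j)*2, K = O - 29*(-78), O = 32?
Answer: -319962/139 + 8*sqrt(143)/139 ≈ -2301.2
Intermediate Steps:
K = 2294 (K = 32 - 29*(-78) = 32 + 2262 = 2294)
E = 4/(-2 + sqrt(143)) (E = 4/(-2 + sqrt(33 + 110)) = 4/(-2 + sqrt(143)) ≈ 0.40168)
w(j) = -8 + 2*j
w(E) - K = (-8 + 2*(8/139 + 4*sqrt(143)/139)) - 1*2294 = (-8 + (16/139 + 8*sqrt(143)/139)) - 2294 = (-1096/139 + 8*sqrt(143)/139) - 2294 = -319962/139 + 8*sqrt(143)/139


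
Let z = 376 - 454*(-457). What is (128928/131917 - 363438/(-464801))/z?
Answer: 53934756987/6372299959561259 ≈ 8.4639e-6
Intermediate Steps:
z = 207854 (z = 376 + 207478 = 207854)
(128928/131917 - 363438/(-464801))/z = (128928/131917 - 363438/(-464801))/207854 = (128928*(1/131917) - 363438*(-1/464801))*(1/207854) = (128928/131917 + 363438/464801)*(1/207854) = (107869513974/61315153517)*(1/207854) = 53934756987/6372299959561259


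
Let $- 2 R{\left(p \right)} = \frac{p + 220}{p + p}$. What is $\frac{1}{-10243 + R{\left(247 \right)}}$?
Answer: $- \frac{988}{10120551} \approx -9.7623 \cdot 10^{-5}$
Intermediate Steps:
$R{\left(p \right)} = - \frac{220 + p}{4 p}$ ($R{\left(p \right)} = - \frac{\left(p + 220\right) \frac{1}{p + p}}{2} = - \frac{\left(220 + p\right) \frac{1}{2 p}}{2} = - \frac{\frac{1}{2} \frac{1}{p} \left(220 + p\right)}{2} = - \frac{220 + p}{4 p}$)
$\frac{1}{-10243 + R{\left(247 \right)}} = \frac{1}{-10243 + \frac{-220 - 247}{4 \cdot 247}} = \frac{1}{-10243 + \frac{1}{4} \cdot \frac{1}{247} \left(-220 - 247\right)} = \frac{1}{-10243 + \frac{1}{4} \cdot \frac{1}{247} \left(-467\right)} = \frac{1}{-10243 - \frac{467}{988}} = \frac{1}{- \frac{10120551}{988}} = - \frac{988}{10120551}$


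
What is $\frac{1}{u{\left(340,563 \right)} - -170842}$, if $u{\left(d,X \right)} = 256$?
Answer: $\frac{1}{171098} \approx 5.8446 \cdot 10^{-6}$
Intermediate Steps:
$\frac{1}{u{\left(340,563 \right)} - -170842} = \frac{1}{256 - -170842} = \frac{1}{256 + \left(-235797 + 406639\right)} = \frac{1}{256 + 170842} = \frac{1}{171098}$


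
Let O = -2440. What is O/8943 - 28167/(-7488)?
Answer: 8652843/2480192 ≈ 3.4888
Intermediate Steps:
O/8943 - 28167/(-7488) = -2440/8943 - 28167/(-7488) = -2440*1/8943 - 28167*(-1/7488) = -2440/8943 + 9389/2496 = 8652843/2480192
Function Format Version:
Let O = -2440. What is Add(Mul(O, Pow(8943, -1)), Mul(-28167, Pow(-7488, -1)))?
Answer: Rational(8652843, 2480192) ≈ 3.4888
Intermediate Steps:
Add(Mul(O, Pow(8943, -1)), Mul(-28167, Pow(-7488, -1))) = Add(Mul(-2440, Pow(8943, -1)), Mul(-28167, Pow(-7488, -1))) = Add(Mul(-2440, Rational(1, 8943)), Mul(-28167, Rational(-1, 7488))) = Add(Rational(-2440, 8943), Rational(9389, 2496)) = Rational(8652843, 2480192)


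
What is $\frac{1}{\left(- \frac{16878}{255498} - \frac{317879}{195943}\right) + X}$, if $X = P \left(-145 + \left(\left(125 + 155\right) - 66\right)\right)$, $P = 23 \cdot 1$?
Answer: $\frac{86018977}{136366885271} \approx 0.00063079$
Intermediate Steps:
$P = 23$
$X = 1587$ ($X = 23 \left(-145 + \left(\left(125 + 155\right) - 66\right)\right) = 23 \left(-145 + \left(280 - 66\right)\right) = 23 \left(-145 + 214\right) = 23 \cdot 69 = 1587$)
$\frac{1}{\left(- \frac{16878}{255498} - \frac{317879}{195943}\right) + X} = \frac{1}{\left(- \frac{16878}{255498} - \frac{317879}{195943}\right) + 1587} = \frac{1}{\left(\left(-16878\right) \frac{1}{255498} - \frac{317879}{195943}\right) + 1587} = \frac{1}{\left(- \frac{29}{439} - \frac{317879}{195943}\right) + 1587} = \frac{1}{- \frac{145231228}{86018977} + 1587} = \frac{1}{\frac{136366885271}{86018977}} = \frac{86018977}{136366885271}$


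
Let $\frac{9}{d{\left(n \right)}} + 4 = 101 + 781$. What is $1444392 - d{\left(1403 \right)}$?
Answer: $\frac{1268176167}{878} \approx 1.4444 \cdot 10^{6}$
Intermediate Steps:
$d{\left(n \right)} = \frac{9}{878}$ ($d{\left(n \right)} = \frac{9}{-4 + \left(101 + 781\right)} = \frac{9}{-4 + 882} = \frac{9}{878}$)
$1444392 - d{\left(1403 \right)} = 1444392 - \frac{9}{878} = \frac{1268176167}{878}$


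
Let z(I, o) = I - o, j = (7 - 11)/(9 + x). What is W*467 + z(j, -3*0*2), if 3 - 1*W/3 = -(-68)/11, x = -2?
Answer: -343289/77 ≈ -4458.3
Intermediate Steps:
j = -4/7 (j = (7 - 11)/(9 - 2) = -4/7 ≈ -0.57143)
W = -105/11 (W = 9 - (-102)*(-2/11) = 9 - (-102)*(-2*1/11) = 9 - (-102)*(-2)/11 = 9 - 3*68/11 = 9 - 204/11 = -105/11 ≈ -9.5455)
W*467 + z(j, -3*0*2) = -105/11*467 + (-4/7 - (-3*0)*2) = -49035/11 + (-4/7 - 0*2) = -49035/11 + (-4/7 - 1*0) = -49035/11 + (-4/7 + 0) = -49035/11 - 4/7 = -343289/77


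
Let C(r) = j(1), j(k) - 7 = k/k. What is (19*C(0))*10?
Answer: 1520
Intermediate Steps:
j(k) = 8 (j(k) = 7 + k/k = 7 + 1 = 8)
C(r) = 8
(19*C(0))*10 = (19*8)*10 = 152*10 = 1520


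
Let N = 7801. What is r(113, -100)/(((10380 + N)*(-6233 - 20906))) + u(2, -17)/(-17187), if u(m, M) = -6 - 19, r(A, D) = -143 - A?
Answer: 12339753847/8480309150733 ≈ 0.0014551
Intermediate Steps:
u(m, M) = -25
r(113, -100)/(((10380 + N)*(-6233 - 20906))) + u(2, -17)/(-17187) = (-143 - 1*113)/(((10380 + 7801)*(-6233 - 20906))) - 25/(-17187) = (-143 - 113)/((18181*(-27139))) - 25*(-1/17187) = -256/(-493414159) + 25/17187 = -256*(-1/493414159) + 25/17187 = 256/493414159 + 25/17187 = 12339753847/8480309150733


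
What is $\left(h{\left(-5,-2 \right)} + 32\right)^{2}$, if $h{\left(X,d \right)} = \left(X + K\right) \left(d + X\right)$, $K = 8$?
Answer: $121$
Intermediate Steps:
$h{\left(X,d \right)} = \left(8 + X\right) \left(X + d\right)$ ($h{\left(X,d \right)} = \left(X + 8\right) \left(d + X\right) = \left(8 + X\right) \left(X + d\right)$)
$\left(h{\left(-5,-2 \right)} + 32\right)^{2} = \left(\left(\left(-5\right)^{2} + 8 \left(-5\right) + 8 \left(-2\right) - -10\right) + 32\right)^{2} = \left(\left(25 - 40 - 16 + 10\right) + 32\right)^{2} = \left(-21 + 32\right)^{2} = 11^{2} = 121$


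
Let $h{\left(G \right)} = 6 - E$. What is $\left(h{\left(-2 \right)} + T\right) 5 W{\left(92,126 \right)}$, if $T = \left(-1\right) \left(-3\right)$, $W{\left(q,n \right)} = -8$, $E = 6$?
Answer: $-120$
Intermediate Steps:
$h{\left(G \right)} = 0$ ($h{\left(G \right)} = 6 - 6 = 0$)
$T = 3$
$\left(h{\left(-2 \right)} + T\right) 5 W{\left(92,126 \right)} = \left(0 + 3\right) 5 \left(-8\right) = 3 \cdot 5 \left(-8\right) = 15 \left(-8\right) = -120$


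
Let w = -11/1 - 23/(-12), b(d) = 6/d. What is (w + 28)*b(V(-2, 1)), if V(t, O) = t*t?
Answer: 227/8 ≈ 28.375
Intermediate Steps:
V(t, O) = t**2
w = -109/12 (w = -11*1 - 23*(-1/12) = -11 + 23/12 = -109/12 ≈ -9.0833)
(w + 28)*b(V(-2, 1)) = (-109/12 + 28)*(6/((-2)**2)) = 227*(6/4)/12 = 227*(6*(1/4))/12 = (227/12)*(3/2) = 227/8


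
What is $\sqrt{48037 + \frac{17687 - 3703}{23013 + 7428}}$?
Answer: $\frac{\sqrt{44514126990741}}{30441} \approx 219.17$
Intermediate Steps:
$\sqrt{48037 + \frac{17687 - 3703}{23013 + 7428}} = \sqrt{48037 + \frac{13984}{30441}} = \sqrt{\frac{1462308301}{30441}} = \frac{\sqrt{44514126990741}}{30441}$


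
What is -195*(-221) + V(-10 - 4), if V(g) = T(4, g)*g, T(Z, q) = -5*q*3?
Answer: 40155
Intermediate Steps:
T(Z, q) = -15*q
V(g) = -15*g² (V(g) = (-15*g)*g = -15*g²)
-195*(-221) + V(-10 - 4) = -195*(-221) - 15*(-10 - 4)² = 43095 - 15*(-14)² = 43095 - 15*196 = 43095 - 2940 = 40155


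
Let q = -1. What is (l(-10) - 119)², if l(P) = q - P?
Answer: 12100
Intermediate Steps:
l(P) = -1 - P
(l(-10) - 119)² = ((-1 - 1*(-10)) - 119)² = ((-1 + 10) - 119)² = (9 - 119)² = (-110)² = 12100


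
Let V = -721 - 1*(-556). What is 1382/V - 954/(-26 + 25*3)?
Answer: -225128/8085 ≈ -27.845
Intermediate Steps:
V = -165 (V = -721 + 556 = -165)
1382/V - 954/(-26 + 25*3) = 1382/(-165) - 954/(-26 + 25*3) = 1382*(-1/165) - 954/(-26 + 75) = -1382/165 - 954/49 = -225128/8085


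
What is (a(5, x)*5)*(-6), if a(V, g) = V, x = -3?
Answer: -150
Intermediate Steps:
(a(5, x)*5)*(-6) = (5*5)*(-6) = 25*(-6) = -150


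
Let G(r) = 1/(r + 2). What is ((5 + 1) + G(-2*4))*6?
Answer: 35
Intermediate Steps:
G(r) = 1/(2 + r)
((5 + 1) + G(-2*4))*6 = ((5 + 1) + 1/(2 - 2*4))*6 = (6 + 1/(2 - 8))*6 = (6 + 1/(-6))*6 = (6 - ⅙)*6 = (35/6)*6 = 35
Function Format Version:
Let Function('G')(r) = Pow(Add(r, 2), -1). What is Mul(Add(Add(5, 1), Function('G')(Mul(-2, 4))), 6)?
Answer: 35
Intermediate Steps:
Function('G')(r) = Pow(Add(2, r), -1)
Mul(Add(Add(5, 1), Function('G')(Mul(-2, 4))), 6) = Mul(Add(Add(5, 1), Pow(Add(2, Mul(-2, 4)), -1)), 6) = Mul(Add(6, Pow(Add(2, -8), -1)), 6) = Mul(Add(6, Pow(-6, -1)), 6) = Mul(Add(6, Rational(-1, 6)), 6) = Mul(Rational(35, 6), 6) = 35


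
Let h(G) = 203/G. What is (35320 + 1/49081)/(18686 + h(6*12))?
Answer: 124814946312/66043148195 ≈ 1.8899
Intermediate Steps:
(35320 + 1/49081)/(18686 + h(6*12)) = (35320 + 1/49081)/(18686 + 203/((6*12))) = (35320 + 1/49081)/(18686 + 203/72) = 1733540921/(49081*(18686 + 203*(1/72))) = 1733540921/(49081*(18686 + 203/72)) = 1733540921/(49081*(1345595/72)) = (1733540921/49081)*(72/1345595) = 124814946312/66043148195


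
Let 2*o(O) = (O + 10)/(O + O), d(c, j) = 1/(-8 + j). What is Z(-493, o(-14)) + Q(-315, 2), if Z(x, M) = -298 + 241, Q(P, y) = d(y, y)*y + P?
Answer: -1117/3 ≈ -372.33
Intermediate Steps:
o(O) = (10 + O)/(4*O) (o(O) = ((O + 10)/(O + O))/2 = ((10 + O)/((2*O)))/2 = ((10 + O)*(1/(2*O)))/2 = ((10 + O)/(2*O))/2 = (10 + O)/(4*O))
Q(P, y) = P + y/(-8 + y) (Q(P, y) = y/(-8 + y) + P = P + y/(-8 + y))
Z(x, M) = -57
Z(-493, o(-14)) + Q(-315, 2) = -57 + (2 - 315*(-8 + 2))/(-8 + 2) = -57 + (2 - 315*(-6))/(-6) = -57 - (2 + 1890)/6 = -57 - ⅙*1892 = -57 - 946/3 = -1117/3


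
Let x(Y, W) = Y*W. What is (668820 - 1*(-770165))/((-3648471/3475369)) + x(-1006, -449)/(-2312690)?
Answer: -5782886633025630362/4218891198495 ≈ -1.3707e+6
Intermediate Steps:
x(Y, W) = W*Y
(668820 - 1*(-770165))/((-3648471/3475369)) + x(-1006, -449)/(-2312690) = (668820 - 1*(-770165))/((-3648471/3475369)) - 449*(-1006)/(-2312690) = (668820 + 770165)/((-3648471*1/3475369)) + 451694*(-1/2312690) = 1438985/(-3648471/3475369) - 225847/1156345 = 1438985*(-3475369/3648471) - 225847/1156345 = -5001003860465/3648471 - 225847/1156345 = -5782886633025630362/4218891198495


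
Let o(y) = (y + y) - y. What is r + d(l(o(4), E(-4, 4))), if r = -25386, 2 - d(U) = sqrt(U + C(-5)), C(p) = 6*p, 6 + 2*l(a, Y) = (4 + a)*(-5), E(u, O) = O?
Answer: -25384 - I*sqrt(53) ≈ -25384.0 - 7.2801*I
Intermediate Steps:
o(y) = y (o(y) = 2*y - y = y)
l(a, Y) = -13 - 5*a/2 (l(a, Y) = -3 + ((4 + a)*(-5))/2 = -3 + (-20 - 5*a)/2 = -3 + (-10 - 5*a/2) = -13 - 5*a/2)
d(U) = 2 - sqrt(-30 + U) (d(U) = 2 - sqrt(U + 6*(-5)) = 2 - sqrt(U - 30) = 2 - sqrt(-30 + U))
r + d(l(o(4), E(-4, 4))) = -25386 + (2 - sqrt(-30 + (-13 - 5/2*4))) = -25386 + (2 - sqrt(-30 + (-13 - 10))) = -25386 + (2 - sqrt(-30 - 23)) = -25386 + (2 - sqrt(-53)) = -25386 + (2 - I*sqrt(53)) = -25384 - I*sqrt(53)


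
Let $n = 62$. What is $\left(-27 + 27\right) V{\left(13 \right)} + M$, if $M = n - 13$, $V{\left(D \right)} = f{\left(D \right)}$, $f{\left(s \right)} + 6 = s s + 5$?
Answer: $49$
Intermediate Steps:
$f{\left(s \right)} = -1 + s^{2}$ ($f{\left(s \right)} = -6 + \left(s s + 5\right) = -6 + \left(s^{2} + 5\right) = -6 + \left(5 + s^{2}\right) = -1 + s^{2}$)
$V{\left(D \right)} = -1 + D^{2}$
$M = 49$ ($M = 62 - 13 = 49$)
$\left(-27 + 27\right) V{\left(13 \right)} + M = \left(-27 + 27\right) \left(-1 + 13^{2}\right) + 49 = 0 \left(-1 + 169\right) + 49 = 0 \cdot 168 + 49 = 0 + 49 = 49$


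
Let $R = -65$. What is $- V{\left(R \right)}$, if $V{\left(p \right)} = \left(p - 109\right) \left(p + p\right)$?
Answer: $-22620$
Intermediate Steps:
$V{\left(p \right)} = 2 p \left(-109 + p\right)$ ($V{\left(p \right)} = \left(-109 + p\right) 2 p = 2 p \left(-109 + p\right)$)
$- V{\left(R \right)} = - 2 \left(-65\right) \left(-109 - 65\right) = - 2 \left(-65\right) \left(-174\right) = \left(-1\right) 22620 = -22620$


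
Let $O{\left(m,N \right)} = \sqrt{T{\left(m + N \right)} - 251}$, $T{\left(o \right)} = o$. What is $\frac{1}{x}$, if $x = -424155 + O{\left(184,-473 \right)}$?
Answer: $- \frac{28277}{11993830971} - \frac{2 i \sqrt{15}}{59969154855} \approx -2.3576 \cdot 10^{-6} - 1.2917 \cdot 10^{-10} i$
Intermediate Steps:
$O{\left(m,N \right)} = \sqrt{-251 + N + m}$ ($O{\left(m,N \right)} = \sqrt{\left(m + N\right) - 251} = \sqrt{\left(N + m\right) - 251} = \sqrt{-251 + N + m}$)
$x = -424155 + 6 i \sqrt{15}$ ($x = -424155 + \sqrt{-251 - 473 + 184} = -424155 + \sqrt{-540} = -424155 + 6 i \sqrt{15} \approx -4.2416 \cdot 10^{5} + 23.238 i$)
$\frac{1}{x} = \frac{1}{-424155 + 6 i \sqrt{15}}$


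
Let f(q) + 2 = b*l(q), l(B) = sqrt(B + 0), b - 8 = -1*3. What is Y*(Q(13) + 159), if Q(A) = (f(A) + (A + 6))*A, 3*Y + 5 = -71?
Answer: -28880/3 - 4940*sqrt(13)/3 ≈ -15564.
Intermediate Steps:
b = 5 (b = 8 - 1*3 = 8 - 3 = 5)
Y = -76/3 (Y = -5/3 + (1/3)*(-71) = -5/3 - 71/3 = -76/3 ≈ -25.333)
l(B) = sqrt(B)
f(q) = -2 + 5*sqrt(q)
Q(A) = A*(4 + A + 5*sqrt(A)) (Q(A) = ((-2 + 5*sqrt(A)) + (A + 6))*A = ((-2 + 5*sqrt(A)) + (6 + A))*A = (4 + A + 5*sqrt(A))*A = A*(4 + A + 5*sqrt(A)))
Y*(Q(13) + 159) = -76*(13*(4 + 13 + 5*sqrt(13)) + 159)/3 = -76*(13*(17 + 5*sqrt(13)) + 159)/3 = -76*((221 + 65*sqrt(13)) + 159)/3 = -76*(380 + 65*sqrt(13))/3 = -28880/3 - 4940*sqrt(13)/3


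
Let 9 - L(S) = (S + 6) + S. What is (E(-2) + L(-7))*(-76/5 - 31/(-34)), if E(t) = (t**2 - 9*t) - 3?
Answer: -43722/85 ≈ -514.38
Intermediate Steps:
L(S) = 3 - 2*S (L(S) = 9 - ((S + 6) + S) = 9 - ((6 + S) + S) = 9 - (6 + 2*S) = 9 + (-6 - 2*S) = 3 - 2*S)
E(t) = -3 + t**2 - 9*t
(E(-2) + L(-7))*(-76/5 - 31/(-34)) = ((-3 + (-2)**2 - 9*(-2)) + (3 - 2*(-7)))*(-76/5 - 31/(-34)) = ((-3 + 4 + 18) + (3 + 14))*(-76*1/5 - 31*(-1/34)) = (19 + 17)*(-76/5 + 31/34) = 36*(-2429/170) = -43722/85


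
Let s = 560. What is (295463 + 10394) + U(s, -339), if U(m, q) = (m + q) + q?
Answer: 305739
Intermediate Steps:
U(m, q) = m + 2*q
(295463 + 10394) + U(s, -339) = (295463 + 10394) + (560 + 2*(-339)) = 305857 + (560 - 678) = 305857 - 118 = 305739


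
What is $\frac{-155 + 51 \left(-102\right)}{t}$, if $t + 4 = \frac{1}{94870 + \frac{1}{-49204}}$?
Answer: $\frac{25006387497003}{18671884712} \approx 1339.3$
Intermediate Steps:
$t = - \frac{18671884712}{4667983479}$ ($t = -4 + \frac{1}{94870 + \frac{1}{-49204}} = -4 + \frac{1}{94870 - \frac{1}{49204}} = -4 + \frac{1}{\frac{4667983479}{49204}} = -4 + \frac{49204}{4667983479} = - \frac{18671884712}{4667983479} \approx -4.0$)
$\frac{-155 + 51 \left(-102\right)}{t} = \frac{-155 + 51 \left(-102\right)}{- \frac{18671884712}{4667983479}} = \left(-155 - 5202\right) \left(- \frac{4667983479}{18671884712}\right) = \left(-5357\right) \left(- \frac{4667983479}{18671884712}\right) = \frac{25006387497003}{18671884712}$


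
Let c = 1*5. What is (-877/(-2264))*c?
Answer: 4385/2264 ≈ 1.9368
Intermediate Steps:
c = 5
(-877/(-2264))*c = -877/(-2264)*5 = -877*(-1/2264)*5 = (877/2264)*5 = 4385/2264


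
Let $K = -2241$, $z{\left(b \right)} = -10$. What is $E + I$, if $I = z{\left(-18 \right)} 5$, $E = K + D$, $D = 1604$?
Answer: $-687$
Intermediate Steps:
$E = -637$ ($E = -2241 + 1604 = -637$)
$I = -50$ ($I = \left(-10\right) 5 = -50$)
$E + I = -637 - 50 = -687$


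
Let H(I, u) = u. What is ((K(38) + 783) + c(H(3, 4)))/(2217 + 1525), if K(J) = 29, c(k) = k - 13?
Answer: 803/3742 ≈ 0.21459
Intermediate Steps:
c(k) = -13 + k
((K(38) + 783) + c(H(3, 4)))/(2217 + 1525) = ((29 + 783) + (-13 + 4))/(2217 + 1525) = (812 - 9)/3742 = 803*(1/3742) = 803/3742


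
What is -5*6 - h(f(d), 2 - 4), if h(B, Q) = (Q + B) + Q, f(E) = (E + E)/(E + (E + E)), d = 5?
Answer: -80/3 ≈ -26.667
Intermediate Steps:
f(E) = 2/3 (f(E) = (2*E)/(E + 2*E) = (2*E)/((3*E)) = (2*E)*(1/(3*E)) = 2/3)
h(B, Q) = B + 2*Q (h(B, Q) = (B + Q) + Q = B + 2*Q)
-5*6 - h(f(d), 2 - 4) = -5*6 - (2/3 + 2*(2 - 4)) = -30 - (2/3 + 2*(-2)) = -30 - (2/3 - 4) = -30 - 1*(-10/3) = -30 + 10/3 = -80/3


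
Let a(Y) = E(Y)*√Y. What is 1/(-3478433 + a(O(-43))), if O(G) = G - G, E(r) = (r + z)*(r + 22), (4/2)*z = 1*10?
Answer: -1/3478433 ≈ -2.8749e-7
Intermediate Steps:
z = 5 (z = (1*10)/2 = (½)*10 = 5)
E(r) = (5 + r)*(22 + r) (E(r) = (r + 5)*(r + 22) = (5 + r)*(22 + r))
O(G) = 0
a(Y) = √Y*(110 + Y² + 27*Y) (a(Y) = (110 + Y² + 27*Y)*√Y = √Y*(110 + Y² + 27*Y))
1/(-3478433 + a(O(-43))) = 1/(-3478433 + √0*(110 + 0² + 27*0)) = 1/(-3478433 + 0*(110 + 0 + 0)) = 1/(-3478433 + 0*110) = 1/(-3478433 + 0) = 1/(-3478433) = -1/3478433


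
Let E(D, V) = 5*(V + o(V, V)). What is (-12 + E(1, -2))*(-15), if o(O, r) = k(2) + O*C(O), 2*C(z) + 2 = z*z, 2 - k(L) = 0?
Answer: 330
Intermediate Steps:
k(L) = 2 (k(L) = 2 - 1*0 = 2 + 0 = 2)
C(z) = -1 + z²/2 (C(z) = -1 + (z*z)/2 = -1 + z²/2)
o(O, r) = 2 + O*(-1 + O²/2)
E(D, V) = 10 + 5*V³/2 (E(D, V) = 5*(V + (2 + V³/2 - V)) = 5*(2 + V³/2) = 10 + 5*V³/2)
(-12 + E(1, -2))*(-15) = (-12 + (10 + (5/2)*(-2)³))*(-15) = (-12 + (10 + (5/2)*(-8)))*(-15) = (-12 + (10 - 20))*(-15) = (-12 - 10)*(-15) = -22*(-15) = 330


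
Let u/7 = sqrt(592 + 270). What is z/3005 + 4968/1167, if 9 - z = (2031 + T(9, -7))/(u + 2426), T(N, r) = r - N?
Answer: 14548071993584/3415211921955 + 2821*sqrt(862)/3511786038 ≈ 4.2598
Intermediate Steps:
u = 7*sqrt(862) (u = 7*sqrt(592 + 270) = 7*sqrt(862) ≈ 205.52)
z = 9 - 2015/(2426 + 7*sqrt(862)) (z = 9 - (2031 + (-7 - 1*9))/(7*sqrt(862) + 2426) = 9 - (2031 + (-7 - 9))/(2426 + 7*sqrt(862)) = 9 - (2031 - 16)/(2426 + 7*sqrt(862)) = 9 - 2015/(2426 + 7*sqrt(862)) ≈ 8.2343)
z/3005 + 4968/1167 = (23850376/2921619 + 14105*sqrt(862)/5843238)/3005 + 4968/1167 = (23850376/2921619 + 14105*sqrt(862)/5843238)*(1/3005) + 4968*(1/1167) = (23850376/8779465095 + 2821*sqrt(862)/3511786038) + 1656/389 = 14548071993584/3415211921955 + 2821*sqrt(862)/3511786038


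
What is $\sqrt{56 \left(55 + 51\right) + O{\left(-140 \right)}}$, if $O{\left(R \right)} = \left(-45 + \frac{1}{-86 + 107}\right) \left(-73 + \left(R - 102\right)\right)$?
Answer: $8 \sqrt{314} \approx 141.76$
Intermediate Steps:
$O{\left(R \right)} = \frac{23600}{3} - \frac{944 R}{21}$ ($O{\left(R \right)} = \left(-45 + \frac{1}{21}\right) \left(-73 + \left(-102 + R\right)\right) = \left(-45 + \frac{1}{21}\right) \left(-175 + R\right) = - \frac{944 \left(-175 + R\right)}{21} = \frac{23600}{3} - \frac{944 R}{21}$)
$\sqrt{56 \left(55 + 51\right) + O{\left(-140 \right)}} = \sqrt{56 \left(55 + 51\right) + \left(\frac{23600}{3} - - \frac{18880}{3}\right)} = \sqrt{56 \cdot 106 + \left(\frac{23600}{3} + \frac{18880}{3}\right)} = \sqrt{5936 + 14160} = \sqrt{20096} = 8 \sqrt{314}$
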